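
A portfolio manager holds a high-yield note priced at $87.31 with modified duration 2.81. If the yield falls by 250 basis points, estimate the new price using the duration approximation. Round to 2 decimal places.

$93.44

Duration approximation: ΔP/P ≈ -D_mod · Δy = -2.81 × (-0.025) = +0.070250.
New price ≈ 87.31 × (1 + 0.070250) = 93.4435275.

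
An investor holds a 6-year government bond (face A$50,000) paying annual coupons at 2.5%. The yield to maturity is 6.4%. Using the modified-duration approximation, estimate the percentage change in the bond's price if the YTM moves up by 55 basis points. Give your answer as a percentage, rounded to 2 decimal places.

Periodic yield y = 0.064. Modified duration first:
  t   CF        PV=CF/(1+0.064)^t    t·PV
  1     1,250.00     1,174.8120     1,174.8120
  2     1,250.00     1,104.1466     2,208.2933
  3     1,250.00     1,037.7318     3,113.1954
  4     1,250.00       975.3119     3,901.2474
  5     1,250.00       916.6465     4,583.2324
  6    51,250.00    35,321.9037   211,931.4221
  Σ                 40,530.5525   226,912.2026
P = 40,530.5525; D_Mac = 5.59855 yrs; D_mod = 5.59855/(1+0.064) = 5.26179 yrs.
ΔP/P ≈ -D_mod · Δy = -5.26179 × (+0.0055) = -0.028940 = -2.8940%.

-2.89%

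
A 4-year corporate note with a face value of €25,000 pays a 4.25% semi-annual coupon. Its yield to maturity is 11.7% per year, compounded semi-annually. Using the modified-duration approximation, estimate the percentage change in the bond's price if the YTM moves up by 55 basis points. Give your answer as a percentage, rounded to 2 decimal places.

Periodic yield y = 0.0585. Modified duration first:
  t   CF        PV=CF/(1+0.0585)^t    t·PV
  1       531.25       501.8895       501.8895
  2       531.25       474.1516       948.3032
  3       531.25       447.9467     1,343.8401
  4       531.25       423.1901     1,692.7604
  5       531.25       399.8017     1,999.0085
  6       531.25       377.7059     2,266.2354
  7       531.25       356.8313     2,497.8189
  8    25,531.25    16,201.1252   129,609.0020
  Σ                 19,182.6420   140,858.8579
P = 19,182.6420; D_Mac = 7.34304 half-year periods = 3.67152 yrs; D_mod = 3.67152/(1+0.0585) = 3.46861 yrs.
ΔP/P ≈ -D_mod · Δy = -3.46861 × (+0.0055) = -0.019077 = -1.9077%.

-1.91%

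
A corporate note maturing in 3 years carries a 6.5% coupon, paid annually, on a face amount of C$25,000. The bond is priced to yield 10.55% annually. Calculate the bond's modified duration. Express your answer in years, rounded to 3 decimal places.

Periodic yield y = 0.1055. First find Macaulay duration:
  t   CF        PV=CF/(1+0.1055)^t    t·PV
  1     1,625.00     1,469.9231     1,469.9231
  2     1,625.00     1,329.6455     2,659.2910
  3    26,625.00    19,706.6760    59,120.0279
  Σ                 22,506.2446    63,249.2420
P = 22,506.2446; Macaulay duration = 63,249.2420 / 22,506.2446 = 2.81030 years.
Modified duration = D_Mac / (1 + y) = 2.81030 / 1.1055 = 2.54211 years.

2.542 years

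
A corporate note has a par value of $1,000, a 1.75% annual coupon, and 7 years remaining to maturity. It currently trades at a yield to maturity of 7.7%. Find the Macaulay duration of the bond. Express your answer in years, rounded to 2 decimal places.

Periodic yield y = 0.077. Discount each cash flow and weight by its year:
  t   CF        PV=CF/(1+0.077)^t    t·PV
  1        17.50        16.2488        16.2488
  2        17.50        15.0871        30.1743
  3        17.50        14.0085        42.0254
  4        17.50        13.0069        52.0278
  5        17.50        12.0770        60.3851
  6        17.50        11.2136        67.2814
  7     1,017.50       605.3750     4,237.6251
  Σ                    687.0170     4,505.7679
Price P = Σ PV = 687.0170.
Macaulay duration = Σ(t·PV) / P = 4,505.7679 / 687.0170 = 6.55845 years.

6.56 years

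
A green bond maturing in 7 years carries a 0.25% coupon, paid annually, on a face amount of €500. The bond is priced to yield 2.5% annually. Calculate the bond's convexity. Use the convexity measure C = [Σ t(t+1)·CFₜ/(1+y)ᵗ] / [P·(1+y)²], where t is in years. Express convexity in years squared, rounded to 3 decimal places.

52.722

With y = 0.025:
  t   CF        PV=CF/(1+0.025)^t    t·PV        t(t+1)·PV
  1         1.25         1.2195         1.2195           2.4390
  2         1.25         1.1898         2.3795           7.1386
  3         1.25         1.1607         3.4822          13.9290
  4         1.25         1.1324         4.5298          22.6488
  5         1.25         1.1048         5.5241          33.1445
  6         1.25         1.0779         6.4672          45.2706
  7       501.25       421.6842     2,951.7894      23,614.3151
  Σ                    428.5694     2,975.3918      23,738.8857
P = 428.5694.
Convexity = Σ t(t+1)·PV / [P·(1+y)²] = 23,738.8857 / (428.5694 × 1.050625) = 52.72195.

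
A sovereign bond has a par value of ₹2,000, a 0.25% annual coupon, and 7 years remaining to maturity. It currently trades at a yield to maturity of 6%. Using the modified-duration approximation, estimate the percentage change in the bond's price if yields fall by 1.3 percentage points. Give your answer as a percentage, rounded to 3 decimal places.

+8.503%

Periodic yield y = 0.06. Modified duration first:
  t   CF        PV=CF/(1+0.06)^t    t·PV
  1         5.00         4.7170         4.7170
  2         5.00         4.4500         8.9000
  3         5.00         4.1981        12.5943
  4         5.00         3.9605        15.8419
  5         5.00         3.7363        18.6815
  6         5.00         3.5248        21.1488
  7     2,005.00     1,333.4395     9,334.0766
  Σ                  1,358.0261     9,415.9600
P = 1,358.0261; D_Mac = 6.93356 yrs; D_mod = 6.93356/(1+0.06) = 6.54110 yrs.
ΔP/P ≈ -D_mod · Δy = -6.54110 × (-0.013) = +0.085034 = +8.5034%.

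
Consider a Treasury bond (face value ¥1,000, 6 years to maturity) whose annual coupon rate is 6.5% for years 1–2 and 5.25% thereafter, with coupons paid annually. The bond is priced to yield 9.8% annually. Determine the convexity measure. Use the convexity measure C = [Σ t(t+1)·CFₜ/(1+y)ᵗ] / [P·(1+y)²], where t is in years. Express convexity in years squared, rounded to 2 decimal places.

With y = 0.098:
  t   CF        PV=CF/(1+0.098)^t    t·PV        t(t+1)·PV
  1        65.00        59.1985        59.1985         118.3971
  2        65.00        53.9149       107.8298         323.4893
  3        52.50        39.6600       118.9799         475.9195
  4        52.50        36.1202       144.4807         722.4037
  5        52.50        32.8963       164.4817         986.8902
  6     1,052.50       600.6314     3,603.7887      25,226.5206
  Σ                    822.4214     4,198.7593      27,853.6204
P = 822.4214.
Convexity = Σ t(t+1)·PV / [P·(1+y)²] = 27,853.6204 / (822.4214 × 1.205604) = 28.09200.

28.09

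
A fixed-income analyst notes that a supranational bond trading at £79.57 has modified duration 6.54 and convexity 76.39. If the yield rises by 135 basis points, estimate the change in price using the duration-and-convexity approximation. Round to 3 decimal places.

-£6.471

Duration effect: -D_mod·Δy = -6.54 × (+0.0135) = -0.088290
Convexity effect: ½·C·(Δy)² = 0.5 × 76.39 × (0.0135)² = +0.00696103875
ΔP/P ≈ -0.088290 + 0.00696103875 = -0.08132896125
ΔP ≈ 79.57 × (-0.08132896125) = -6.4713454466625.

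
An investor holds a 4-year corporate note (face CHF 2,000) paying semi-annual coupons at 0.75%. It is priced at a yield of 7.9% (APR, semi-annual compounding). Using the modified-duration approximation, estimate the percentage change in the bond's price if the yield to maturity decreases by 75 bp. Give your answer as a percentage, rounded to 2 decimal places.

+2.84%

Periodic yield y = 0.0395. Modified duration first:
  t   CF        PV=CF/(1+0.0395)^t    t·PV
  1         7.50         7.2150         7.2150
  2         7.50         6.9408        13.8817
  3         7.50         6.6771        20.0313
  4         7.50         6.4234        25.6935
  5         7.50         6.1793        30.8965
  6         7.50         5.9445        35.6669
  7         7.50         5.7186        40.0302
  8     2,007.50     1,472.5146    11,780.1167
  Σ                  1,517.6133    11,953.5317
P = 1,517.6133; D_Mac = 7.87653 half-year periods = 3.93827 yrs; D_mod = 3.93827/(1+0.0395) = 3.78862 yrs.
ΔP/P ≈ -D_mod · Δy = -3.78862 × (-0.0075) = +0.028415 = +2.8415%.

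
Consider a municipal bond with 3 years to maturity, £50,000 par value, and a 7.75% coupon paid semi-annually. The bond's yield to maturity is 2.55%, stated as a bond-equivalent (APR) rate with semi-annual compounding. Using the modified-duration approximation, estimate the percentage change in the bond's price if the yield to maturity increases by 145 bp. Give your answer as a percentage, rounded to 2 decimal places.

Periodic yield y = 0.01275. Modified duration first:
  t   CF        PV=CF/(1+0.01275)^t    t·PV
  1     1,937.50     1,913.1079     1,913.1079
  2     1,937.50     1,889.0228     3,778.0457
  3     1,937.50     1,865.2410     5,595.7230
  4     1,937.50     1,841.7586     7,367.0344
  5     1,937.50     1,818.5718     9,092.8590
  6    51,937.50    48,135.7264   288,814.3584
  Σ                 57,463.4285   316,561.1283
P = 57,463.4285; D_Mac = 5.50891 half-year periods = 2.75446 yrs; D_mod = 2.75446/(1+0.01275) = 2.71978 yrs.
ΔP/P ≈ -D_mod · Δy = -2.71978 × (+0.0145) = -0.039437 = -3.9437%.

-3.94%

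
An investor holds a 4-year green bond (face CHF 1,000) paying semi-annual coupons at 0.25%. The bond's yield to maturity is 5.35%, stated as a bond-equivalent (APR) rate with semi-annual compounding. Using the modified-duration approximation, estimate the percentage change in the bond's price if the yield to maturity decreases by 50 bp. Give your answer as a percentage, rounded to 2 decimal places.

Periodic yield y = 0.02675. Modified duration first:
  t   CF        PV=CF/(1+0.02675)^t    t·PV
  1         1.25         1.2174         1.2174
  2         1.25         1.1857         2.3714
  3         1.25         1.1548         3.4645
  4         1.25         1.1247         4.4989
  5         1.25         1.0954         5.4772
  6         1.25         1.0669         6.4014
  7         1.25         1.0391         7.2737
  8     1,001.25       810.6340     6,485.0723
  Σ                    818.5182     6,515.7769
P = 818.5182; D_Mac = 7.96045 half-year periods = 3.98023 yrs; D_mod = 3.98023/(1+0.02675) = 3.87653 yrs.
ΔP/P ≈ -D_mod · Δy = -3.87653 × (-0.005) = +0.019383 = +1.9383%.

+1.94%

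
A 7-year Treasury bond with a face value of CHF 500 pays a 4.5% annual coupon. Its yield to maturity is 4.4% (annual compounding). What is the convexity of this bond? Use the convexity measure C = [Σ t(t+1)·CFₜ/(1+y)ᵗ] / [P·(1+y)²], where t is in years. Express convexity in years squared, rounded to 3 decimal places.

43.238

With y = 0.044:
  t   CF        PV=CF/(1+0.044)^t    t·PV        t(t+1)·PV
  1        22.50        21.5517        21.5517          43.1034
  2        22.50        20.6434        41.2868         123.8605
  3        22.50        19.7734        59.3202         237.2806
  4        22.50        18.9400        75.7601         378.8005
  5        22.50        18.1418        90.7089         544.2536
  6        22.50        17.3772       104.2631         729.8419
  7       522.50       386.5296     2,705.7075      21,645.6599
  Σ                    502.9572     3,098.5984      23,702.8005
P = 502.9572.
Convexity = Σ t(t+1)·PV / [P·(1+y)²] = 23,702.8005 / (502.9572 × 1.089936) = 43.23821.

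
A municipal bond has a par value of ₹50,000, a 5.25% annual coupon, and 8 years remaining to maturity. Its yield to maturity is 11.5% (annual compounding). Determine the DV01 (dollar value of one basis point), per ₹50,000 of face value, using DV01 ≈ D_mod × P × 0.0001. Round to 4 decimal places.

Periodic yield y = 0.115.
  t   CF        PV=CF/(1+0.115)^t    t·PV
  1     2,625.00     2,354.2601     2,354.2601
  2     2,625.00     2,111.4440     4,222.8881
  3     2,625.00     1,893.6718     5,681.0153
  4     2,625.00     1,698.3603     6,793.4413
  5     2,625.00     1,523.1931     7,615.9656
  6     2,625.00     1,366.0925     8,196.5549
  7     2,625.00     1,225.1951     8,576.3654
  8    52,625.00    22,028.9182   176,231.3454
  Σ                 34,201.1351   219,671.8362
P = 34,201.1351; D_Mac = 6.42294 yrs; D_mod = 5.76048 yrs.
DV01 ≈ 5.76048 × 34,201.1351 × 0.0001 = 19.701510.

₹19.7015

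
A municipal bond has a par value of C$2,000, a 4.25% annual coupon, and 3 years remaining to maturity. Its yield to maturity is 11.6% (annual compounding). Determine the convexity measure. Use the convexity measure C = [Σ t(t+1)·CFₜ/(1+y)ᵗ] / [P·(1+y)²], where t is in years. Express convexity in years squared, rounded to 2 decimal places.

9.06

With y = 0.116:
  t   CF        PV=CF/(1+0.116)^t    t·PV        t(t+1)·PV
  1        85.00        76.1649        76.1649         152.3297
  2        85.00        68.2481       136.4962         409.4886
  3     2,085.00     1,500.0767     4,500.2302      18,000.9208
  Σ                  1,644.4897     4,712.8913      18,562.7391
P = 1,644.4897.
Convexity = Σ t(t+1)·PV / [P·(1+y)²] = 18,562.7391 / (1,644.4897 × 1.245456) = 9.06322.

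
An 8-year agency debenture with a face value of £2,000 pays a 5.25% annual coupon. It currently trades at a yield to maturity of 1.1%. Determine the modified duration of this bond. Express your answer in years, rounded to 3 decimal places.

Periodic yield y = 0.011. First find Macaulay duration:
  t   CF        PV=CF/(1+0.011)^t    t·PV
  1       105.00       103.8576       103.8576
  2       105.00       102.7276       205.4551
  3       105.00       101.6099       304.8296
  4       105.00       100.5043       402.0172
  5       105.00        99.4108       497.0539
  6       105.00        98.3292       589.9750
  7       105.00        97.2593       680.8152
  8     2,105.00     1,928.6031    15,428.8246
  Σ                  2,632.3016    18,212.8283
P = 2,632.3016; Macaulay duration = 18,212.8283 / 2,632.3016 = 6.91897 years.
Modified duration = D_Mac / (1 + y) = 6.91897 / 1.011 = 6.84369 years.

6.844 years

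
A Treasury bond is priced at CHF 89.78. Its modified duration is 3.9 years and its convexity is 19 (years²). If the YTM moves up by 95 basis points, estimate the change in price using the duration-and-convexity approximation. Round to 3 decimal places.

-CHF 3.249

Duration effect: -D_mod·Δy = -3.9 × (+0.0095) = -0.037050
Convexity effect: ½·C·(Δy)² = 0.5 × 19 × (0.0095)² = +0.000857375
ΔP/P ≈ -0.037050 + 0.000857375 = -0.036192625
ΔP ≈ 89.78 × (-0.036192625) = -3.2493738725.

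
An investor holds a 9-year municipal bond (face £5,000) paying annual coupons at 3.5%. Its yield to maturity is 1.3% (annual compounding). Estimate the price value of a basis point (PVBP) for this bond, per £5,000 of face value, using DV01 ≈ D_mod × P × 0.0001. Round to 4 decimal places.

Periodic yield y = 0.013.
  t   CF        PV=CF/(1+0.013)^t    t·PV
  1       175.00       172.7542       172.7542
  2       175.00       170.5372       341.0744
  3       175.00       168.3487       505.0460
  4       175.00       166.1882       664.7529
  5       175.00       164.0555       820.2776
  6       175.00       161.9502       971.7009
  7       175.00       159.8718     1,119.1028
  8       175.00       157.8202     1,262.5613
  9     5,175.00     4,607.0757    41,463.6811
  Σ                  5,928.6016    47,320.9512
P = 5,928.6016; D_Mac = 7.98181 yrs; D_mod = 7.87937 yrs.
DV01 ≈ 7.87937 × 5,928.6016 × 0.0001 = 4.671367.

£4.6714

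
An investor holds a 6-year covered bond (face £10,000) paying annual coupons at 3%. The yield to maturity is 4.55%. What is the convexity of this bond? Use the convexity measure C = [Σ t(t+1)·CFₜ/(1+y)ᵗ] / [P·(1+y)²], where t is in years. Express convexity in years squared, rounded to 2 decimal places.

With y = 0.0455:
  t   CF        PV=CF/(1+0.0455)^t    t·PV        t(t+1)·PV
  1       300.00       286.9440       286.9440         573.8881
  2       300.00       274.4563       548.9126       1,646.7377
  3       300.00       262.5120       787.5360       3,150.1439
  4       300.00       251.0875     1,004.3500       5,021.7502
  5       300.00       240.1602     1,200.8011       7,204.8065
  6    10,300.00     7,886.6579    47,319.9473     331,239.6310
  Σ                  9,201.8179    51,148.4910     348,836.9574
P = 9,201.8179.
Convexity = Σ t(t+1)·PV / [P·(1+y)²] = 348,836.9574 / (9,201.8179 × 1.093070) = 34.68173.

34.68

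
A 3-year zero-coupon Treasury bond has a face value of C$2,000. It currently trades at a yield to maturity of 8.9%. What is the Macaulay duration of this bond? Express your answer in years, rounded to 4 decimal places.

3.0000 years

A zero-coupon bond has a single cash flow at maturity, so its Macaulay duration equals its maturity: 3 years.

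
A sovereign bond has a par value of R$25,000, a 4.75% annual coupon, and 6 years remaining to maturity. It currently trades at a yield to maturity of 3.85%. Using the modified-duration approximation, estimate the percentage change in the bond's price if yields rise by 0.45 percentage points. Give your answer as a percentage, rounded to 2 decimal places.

-2.33%

Periodic yield y = 0.0385. Modified duration first:
  t   CF        PV=CF/(1+0.0385)^t    t·PV
  1     1,187.50     1,143.4762     1,143.4762
  2     1,187.50     1,101.0844     2,202.1688
  3     1,187.50     1,060.2642     3,180.7927
  4     1,187.50     1,020.9574     4,083.8295
  5     1,187.50       983.1077     4,915.5387
  6    26,187.50    20,876.3724   125,258.2343
  Σ                 26,185.2623   140,784.0403
P = 26,185.2623; D_Mac = 5.37646 yrs; D_mod = 5.37646/(1+0.0385) = 5.17714 yrs.
ΔP/P ≈ -D_mod · Δy = -5.17714 × (+0.0045) = -0.023297 = -2.3297%.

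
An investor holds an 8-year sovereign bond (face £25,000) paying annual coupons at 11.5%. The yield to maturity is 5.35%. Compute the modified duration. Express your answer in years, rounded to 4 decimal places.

Periodic yield y = 0.0535. First find Macaulay duration:
  t   CF        PV=CF/(1+0.0535)^t    t·PV
  1     2,875.00     2,728.9986     2,728.9986
  2     2,875.00     2,590.4116     5,180.8231
  3     2,875.00     2,458.8624     7,376.5873
  4     2,875.00     2,333.9938     9,335.9750
  5     2,875.00     2,215.4663    11,077.3315
  6     2,875.00     2,102.9580    12,617.7483
  7     2,875.00     1,996.1633    13,973.1432
  8    27,875.00    18,371.2436   146,969.9490
  Σ                 34,798.0976   209,260.5560
P = 34,798.0976; Macaulay duration = 209,260.5560 / 34,798.0976 = 6.01356 years.
Modified duration = D_Mac / (1 + y) = 6.01356 / 1.0535 = 5.70818 years.

5.7082 years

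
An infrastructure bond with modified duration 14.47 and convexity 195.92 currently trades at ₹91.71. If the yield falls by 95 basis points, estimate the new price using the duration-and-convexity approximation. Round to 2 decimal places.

₹105.13

Duration effect: -D_mod·Δy = -14.47 × (-0.0095) = +0.137465
Convexity effect: ½·C·(Δy)² = 0.5 × 195.92 × (-0.0095)² = +0.00884089
ΔP/P ≈ +0.137465 + 0.00884089 = +0.14630589
New price ≈ 91.71 × (1 + 0.14630589) = 105.1277131719.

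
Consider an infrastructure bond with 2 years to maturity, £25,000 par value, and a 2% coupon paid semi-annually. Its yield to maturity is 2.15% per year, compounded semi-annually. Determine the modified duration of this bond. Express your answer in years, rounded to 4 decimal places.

Periodic yield y = 0.01075. First find Macaulay duration:
  t   CF        PV=CF/(1+0.01075)^t    t·PV
  1       250.00       247.3411       247.3411
  2       250.00       244.7104       489.4209
  3       250.00       242.1078       726.3234
  4    25,250.00    24,192.8138    96,771.2551
  Σ                 24,926.9731    98,234.3404
P = 24,926.9731; Macaulay duration = 98,234.3404 / 24,926.9731 = 3.94089 half-year periods = 1.97044 years.
Modified duration = D_Mac / (1 + y) = 1.97044 / 1.01075 = 1.94949 years.

1.9495 years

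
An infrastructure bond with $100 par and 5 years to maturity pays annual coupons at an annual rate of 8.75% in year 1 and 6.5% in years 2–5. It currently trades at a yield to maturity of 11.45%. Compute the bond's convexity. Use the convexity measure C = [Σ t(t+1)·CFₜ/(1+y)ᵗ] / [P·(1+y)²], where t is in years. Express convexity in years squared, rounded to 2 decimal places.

With y = 0.1145:
  t   CF        PV=CF/(1+0.1145)^t    t·PV        t(t+1)·PV
  1         8.75         7.8511         7.8511          15.7021
  2         6.50         5.2330        10.4661          31.3982
  3         6.50         4.6954        14.0862          56.3449
  4         6.50         4.2130        16.8521          84.2603
  5       106.50        61.9369       309.6843       1,858.1061
  Σ                     83.9294       358.9397       2,045.8115
P = 83.9294.
Convexity = Σ t(t+1)·PV / [P·(1+y)²] = 2,045.8115 / (83.9294 × 1.242110) = 19.62418.

19.62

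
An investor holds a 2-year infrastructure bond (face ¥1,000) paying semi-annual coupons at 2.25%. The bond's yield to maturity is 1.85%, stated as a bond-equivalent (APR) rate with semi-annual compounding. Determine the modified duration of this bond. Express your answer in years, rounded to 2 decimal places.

1.95 years

Periodic yield y = 0.00925. First find Macaulay duration:
  t   CF        PV=CF/(1+0.00925)^t    t·PV
  1        11.25        11.1469        11.1469
  2        11.25        11.0447        22.0895
  3        11.25        10.9435        32.8305
  4     1,011.25       974.6832     3,898.7330
  Σ                  1,007.8184     3,964.7998
P = 1,007.8184; Macaulay duration = 3,964.7998 / 1,007.8184 = 3.93404 half-year periods = 1.96702 years.
Modified duration = D_Mac / (1 + y) = 1.96702 / 1.00925 = 1.94899 years.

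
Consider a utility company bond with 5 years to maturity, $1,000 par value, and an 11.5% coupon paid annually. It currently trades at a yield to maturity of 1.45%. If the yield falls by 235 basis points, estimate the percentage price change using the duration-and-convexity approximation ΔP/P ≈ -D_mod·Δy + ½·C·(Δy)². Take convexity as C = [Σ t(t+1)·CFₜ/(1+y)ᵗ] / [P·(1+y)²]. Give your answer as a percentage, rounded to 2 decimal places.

+10.48%

With y = 0.0145:
  t   CF        PV=CF/(1+0.0145)^t    t·PV        t(t+1)·PV
  1       115.00       113.3563       113.3563         226.7127
  2       115.00       111.7362       223.4723         670.4170
  3       115.00       110.1391       330.4174       1,321.6697
  4       115.00       108.5649       434.2598       2,171.2990
  5     1,115.00     1,037.5633     5,187.8166      31,126.8996
  Σ                  1,481.3599     6,289.3225      35,516.9979
P = 1,481.3599; D_Mac = 4.24564 yrs; D_mod = 4.18496 yrs; C = 23.29547.
Duration effect: -4.18496 × (-0.0235) = +0.098347
Convexity effect: 0.5 × 23.29547 × (-0.0235)² = +0.0064325
ΔP/P ≈ +0.098347 + 0.0064325 = +0.104779 = +10.4779%.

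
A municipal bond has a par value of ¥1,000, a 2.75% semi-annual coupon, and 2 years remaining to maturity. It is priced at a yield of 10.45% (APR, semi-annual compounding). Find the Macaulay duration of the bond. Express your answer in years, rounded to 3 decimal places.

1.956 years

Periodic yield y = 0.05225. Discount each cash flow and weight by its period:
  t   CF        PV=CF/(1+0.05225)^t    t·PV
  1        13.75        13.0672        13.0672
  2        13.75        12.4184        24.8368
  3        13.75        11.8017        35.4052
  4     1,013.75       826.9041     3,307.6163
  Σ                    864.1914     3,380.9255
Price P = Σ PV = 864.1914.
Macaulay duration = Σ(t·PV) / P = 3,380.9255 / 864.1914 = 3.91224 half-year periods.
In years: 3.91224 / 2 = 1.95612 years.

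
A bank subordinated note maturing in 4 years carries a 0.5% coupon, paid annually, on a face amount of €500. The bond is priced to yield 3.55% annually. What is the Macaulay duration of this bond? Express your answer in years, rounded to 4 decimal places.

Periodic yield y = 0.0355. Discount each cash flow and weight by its year:
  t   CF        PV=CF/(1+0.0355)^t    t·PV
  1         2.50         2.4143         2.4143
  2         2.50         2.3315         4.6630
  3         2.50         2.2516         6.7548
  4       502.50       437.0546     1,748.2182
  Σ                    444.0520     1,762.0503
Price P = Σ PV = 444.0520.
Macaulay duration = Σ(t·PV) / P = 1,762.0503 / 444.0520 = 3.96812 years.

3.9681 years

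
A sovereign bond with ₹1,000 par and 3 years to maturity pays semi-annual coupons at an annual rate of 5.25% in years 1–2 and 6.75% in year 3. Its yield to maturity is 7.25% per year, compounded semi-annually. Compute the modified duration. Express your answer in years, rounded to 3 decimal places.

Periodic yield y = 0.03625. First find Macaulay duration:
  t   CF        PV=CF/(1+0.03625)^t    t·PV
  1        26.25        25.3317        25.3317
  2        26.25        24.4456        48.8911
  3        26.25        23.5904        70.7713
  4        26.25        22.7652        91.0607
  5        33.75        28.2456       141.2281
  6     1,033.75       834.8881     5,009.3285
  Σ                    959.2666     5,386.6114
P = 959.2666; Macaulay duration = 5,386.6114 / 959.2666 = 5.61534 half-year periods = 2.80767 years.
Modified duration = D_Mac / (1 + y) = 2.80767 / 1.03625 = 2.70945 years.

2.709 years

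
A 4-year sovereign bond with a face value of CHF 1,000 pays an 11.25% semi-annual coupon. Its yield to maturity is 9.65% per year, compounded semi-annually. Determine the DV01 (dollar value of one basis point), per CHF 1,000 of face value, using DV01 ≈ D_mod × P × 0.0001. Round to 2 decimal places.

Periodic yield y = 0.04825.
  t   CF        PV=CF/(1+0.04825)^t    t·PV
  1        56.25        53.6609        53.6609
  2        56.25        51.1909       102.3818
  3        56.25        48.8346       146.5039
  4        56.25        46.5868       186.3473
  5        56.25        44.4425       222.2123
  6        56.25        42.3968       254.3809
  7        56.25        40.4453       283.1173
  8     1,056.25       724.5156     5,796.1250
  Σ                  1,052.0735     7,044.7294
P = 1,052.0735; D_Mac = 6.69604 half-year periods = 3.34802 yrs; D_mod = 3.19392 yrs.
DV01 ≈ 3.19392 × 1,052.0735 × 0.0001 = 0.336023.

CHF 0.34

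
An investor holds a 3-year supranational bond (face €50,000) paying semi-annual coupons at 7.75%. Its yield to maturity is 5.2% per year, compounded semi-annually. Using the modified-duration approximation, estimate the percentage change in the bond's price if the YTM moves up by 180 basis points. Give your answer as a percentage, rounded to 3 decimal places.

Periodic yield y = 0.026. Modified duration first:
  t   CF        PV=CF/(1+0.026)^t    t·PV
  1     1,937.50     1,888.4016     1,888.4016
  2     1,937.50     1,840.5473     3,681.0947
  3     1,937.50     1,793.9058     5,381.7173
  4     1,937.50     1,748.4462     6,993.7847
  5     1,937.50     1,704.1386     8,520.6929
  6    51,937.50    44,524.2771   267,145.6623
  Σ                 53,499.7165   293,611.3534
P = 53,499.7165; D_Mac = 5.48809 half-year periods = 2.74405 yrs; D_mod = 2.74405/(1+0.026) = 2.67451 yrs.
ΔP/P ≈ -D_mod · Δy = -2.67451 × (+0.018) = -0.048141 = -4.8141%.

-4.814%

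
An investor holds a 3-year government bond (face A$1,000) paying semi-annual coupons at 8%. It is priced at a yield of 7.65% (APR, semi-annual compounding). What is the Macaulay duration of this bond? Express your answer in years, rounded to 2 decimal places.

Periodic yield y = 0.03825. Discount each cash flow and weight by its period:
  t   CF        PV=CF/(1+0.03825)^t    t·PV
  1        40.00        38.5264        38.5264
  2        40.00        37.1070        74.2140
  3        40.00        35.7400       107.2199
  4        40.00        34.4233       137.6931
  5        40.00        33.1551       165.7755
  6     1,040.00       830.2745     4,981.6470
  Σ                  1,009.2262     5,505.0759
Price P = Σ PV = 1,009.2262.
Macaulay duration = Σ(t·PV) / P = 5,505.0759 / 1,009.2262 = 5.45475 half-year periods.
In years: 5.45475 / 2 = 2.72737 years.

2.73 years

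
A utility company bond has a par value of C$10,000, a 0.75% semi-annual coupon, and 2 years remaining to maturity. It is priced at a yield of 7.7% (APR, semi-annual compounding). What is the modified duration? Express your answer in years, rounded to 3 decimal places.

1.914 years

Periodic yield y = 0.0385. First find Macaulay duration:
  t   CF        PV=CF/(1+0.0385)^t    t·PV
  1        37.50        36.1098        36.1098
  2        37.50        34.7711        69.5422
  3        37.50        33.4820       100.4461
  4    10,037.50     8,629.7766    34,519.1065
  Σ                  8,734.1395    34,725.2046
P = 8,734.1395; Macaulay duration = 34,725.2046 / 8,734.1395 = 3.97580 half-year periods = 1.98790 years.
Modified duration = D_Mac / (1 + y) = 1.98790 / 1.0385 = 1.91420 years.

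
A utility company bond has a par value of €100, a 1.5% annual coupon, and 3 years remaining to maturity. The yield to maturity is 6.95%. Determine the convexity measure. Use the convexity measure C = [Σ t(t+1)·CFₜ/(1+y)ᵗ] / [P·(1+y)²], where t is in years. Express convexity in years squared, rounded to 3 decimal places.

10.268

With y = 0.0695:
  t   CF        PV=CF/(1+0.0695)^t    t·PV        t(t+1)·PV
  1         1.50         1.4025         1.4025           2.8050
  2         1.50         1.3114         2.6228           7.8683
  3       101.50        82.9705       248.9115         995.6459
  Σ                     85.6844       252.9368       1,006.3193
P = 85.6844.
Convexity = Σ t(t+1)·PV / [P·(1+y)²] = 1,006.3193 / (85.6844 × 1.143830) = 10.26768.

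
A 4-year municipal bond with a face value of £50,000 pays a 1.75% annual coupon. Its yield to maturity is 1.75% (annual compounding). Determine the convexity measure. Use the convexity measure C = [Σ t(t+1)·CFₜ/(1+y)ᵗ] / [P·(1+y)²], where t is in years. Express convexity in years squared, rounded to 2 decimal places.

With y = 0.0175:
  t   CF        PV=CF/(1+0.0175)^t    t·PV        t(t+1)·PV
  1       875.00       859.9509       859.9509       1,719.9017
  2       875.00       845.1606     1,690.3211       5,070.9633
  3       875.00       830.6246     2,491.8739       9,967.4954
  4    50,875.00    47,464.2640   189,857.0559     949,285.2794
  Σ                 50,000.0000   194,899.2017     966,043.6399
P = 50,000.0000.
Convexity = Σ t(t+1)·PV / [P·(1+y)²] = 966,043.6399 / (50,000.0000 × 1.035306) = 18.66199.

18.66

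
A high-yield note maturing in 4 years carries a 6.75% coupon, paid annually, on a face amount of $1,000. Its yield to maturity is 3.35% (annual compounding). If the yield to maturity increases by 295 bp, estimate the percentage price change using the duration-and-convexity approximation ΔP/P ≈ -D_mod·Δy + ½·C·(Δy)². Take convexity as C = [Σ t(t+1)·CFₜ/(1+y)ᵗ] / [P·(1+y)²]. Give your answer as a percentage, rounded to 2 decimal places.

-9.72%

With y = 0.0335:
  t   CF        PV=CF/(1+0.0335)^t    t·PV        t(t+1)·PV
  1        67.50        65.3120        65.3120         130.6241
  2        67.50        63.1950       126.3900         379.1701
  3        67.50        61.1466       183.4398         733.7592
  4     1,067.50       935.6770     3,742.7080      18,713.5402
  Σ                  1,125.3307     4,117.8499      19,957.0936
P = 1,125.3307; D_Mac = 3.65924 yrs; D_mod = 3.54062 yrs; C = 16.60337.
Duration effect: -3.54062 × (+0.0295) = -0.104448
Convexity effect: 0.5 × 16.60337 × (0.0295)² = +0.0072245
ΔP/P ≈ -0.104448 + 0.0072245 = -0.097224 = -9.7224%.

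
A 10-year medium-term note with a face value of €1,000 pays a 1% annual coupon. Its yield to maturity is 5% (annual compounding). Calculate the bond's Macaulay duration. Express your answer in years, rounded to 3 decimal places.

9.452 years

Periodic yield y = 0.05. Discount each cash flow and weight by its year:
  t   CF        PV=CF/(1+0.05)^t    t·PV
  1        10.00         9.5238         9.5238
  2        10.00         9.0703        18.1406
  3        10.00         8.6384        25.9151
  4        10.00         8.2270        32.9081
  5        10.00         7.8353        39.1763
  6        10.00         7.4622        44.7729
  7        10.00         7.1068        49.7477
  8        10.00         6.7684        54.1471
  9        10.00         6.4461        58.0148
  10    1,010.00       620.0524     6,200.5239
  Σ                    691.1306     6,532.8704
Price P = Σ PV = 691.1306.
Macaulay duration = Σ(t·PV) / P = 6,532.8704 / 691.1306 = 9.45244 years.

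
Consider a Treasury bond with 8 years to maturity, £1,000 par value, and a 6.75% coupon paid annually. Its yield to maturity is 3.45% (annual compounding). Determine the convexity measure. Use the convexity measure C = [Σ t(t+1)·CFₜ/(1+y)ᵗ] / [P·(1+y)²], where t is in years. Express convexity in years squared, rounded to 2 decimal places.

With y = 0.0345:
  t   CF        PV=CF/(1+0.0345)^t    t·PV        t(t+1)·PV
  1        67.50        65.2489        65.2489         130.4978
  2        67.50        63.0729       126.1458         378.4374
  3        67.50        60.9695       182.9084         731.6334
  4        67.50        58.9362       235.7446       1,178.7231
  5        67.50        56.9707       284.8533       1,709.1200
  6        67.50        55.0707       330.4244       2,312.9705
  7        67.50        53.2341       372.6390       2,981.1123
  8     1,067.50       813.8117     6,510.4935      58,594.4416
  Σ                  1,227.3146     8,108.4579      68,016.9361
P = 1,227.3146.
Convexity = Σ t(t+1)·PV / [P·(1+y)²] = 68,016.9361 / (1,227.3146 × 1.070190) = 51.78454.

51.78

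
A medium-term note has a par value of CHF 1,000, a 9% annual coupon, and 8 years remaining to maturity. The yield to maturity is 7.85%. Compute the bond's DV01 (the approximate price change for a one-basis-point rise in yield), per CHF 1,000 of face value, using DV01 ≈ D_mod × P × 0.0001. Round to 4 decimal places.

CHF 0.6033

Periodic yield y = 0.0785.
  t   CF        PV=CF/(1+0.0785)^t    t·PV
  1        90.00        83.4492        83.4492
  2        90.00        77.3753       154.7506
  3        90.00        71.7434       215.2303
  4        90.00        66.5215       266.0859
  5        90.00        61.6796       308.3982
  6        90.00        57.1902       343.1412
  7        90.00        53.0275       371.1928
  8     1,090.00       595.4774     4,763.8194
  Σ                  1,066.4642     6,506.0675
P = 1,066.4642; D_Mac = 6.10060 yrs; D_mod = 5.65656 yrs.
DV01 ≈ 5.65656 × 1,066.4642 × 0.0001 = 0.603252.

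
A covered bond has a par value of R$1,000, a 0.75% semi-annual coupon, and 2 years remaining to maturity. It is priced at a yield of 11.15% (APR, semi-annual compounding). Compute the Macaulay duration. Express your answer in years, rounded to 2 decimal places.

Periodic yield y = 0.05575. Discount each cash flow and weight by its period:
  t   CF        PV=CF/(1+0.05575)^t    t·PV
  1         3.75         3.5520         3.5520
  2         3.75         3.3644         6.7288
  3         3.75         3.1868         9.5603
  4     1,003.75       807.9439     3,231.7755
  Σ                    818.0470     3,251.6166
Price P = Σ PV = 818.0470.
Macaulay duration = Σ(t·PV) / P = 3,251.6166 / 818.0470 = 3.97485 half-year periods.
In years: 3.97485 / 2 = 1.98743 years.

1.99 years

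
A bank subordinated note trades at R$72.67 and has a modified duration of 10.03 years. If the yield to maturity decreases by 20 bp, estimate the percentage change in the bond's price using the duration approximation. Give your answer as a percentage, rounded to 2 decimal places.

Duration approximation: ΔP/P ≈ -D_mod · Δy = -10.03 × (-0.002) = +0.020060.
As a percentage: +2.0060%.

+2.01%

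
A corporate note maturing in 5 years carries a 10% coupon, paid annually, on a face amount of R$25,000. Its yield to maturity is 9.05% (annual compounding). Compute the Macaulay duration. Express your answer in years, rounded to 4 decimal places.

Periodic yield y = 0.0905. Discount each cash flow and weight by its year:
  t   CF        PV=CF/(1+0.0905)^t    t·PV
  1     2,500.00     2,292.5264     2,292.5264
  2     2,500.00     2,102.2709     4,204.5417
  3     2,500.00     1,927.8045     5,783.4136
  4     2,500.00     1,767.8171     7,071.2684
  5    27,500.00    17,832.1761    89,160.8805
  Σ                 25,922.5949   108,512.6306
Price P = Σ PV = 25,922.5949.
Macaulay duration = Σ(t·PV) / P = 108,512.6306 / 25,922.5949 = 4.18603 years.

4.1860 years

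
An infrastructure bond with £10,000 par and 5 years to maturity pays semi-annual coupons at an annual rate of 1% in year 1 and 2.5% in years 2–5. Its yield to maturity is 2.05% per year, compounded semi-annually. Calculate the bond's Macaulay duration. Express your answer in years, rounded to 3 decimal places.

Periodic yield y = 0.01025. Discount each cash flow and weight by its period:
  t   CF        PV=CF/(1+0.01025)^t    t·PV
  1        50.00        49.4927        49.4927
  2        50.00        48.9905        97.9811
  3       125.00       121.2337       363.7012
  4       125.00       120.0037       480.0147
  5       125.00       118.7861       593.9306
  6       125.00       117.5809       705.4855
  7       125.00       116.3879       814.7156
  8       125.00       115.2071       921.6566
  9       125.00       114.0382     1,026.3436
  10   10,125.00     9,143.3731    91,433.7308
  Σ                 10,065.0940    96,487.0525
Price P = Σ PV = 10,065.0940.
Macaulay duration = Σ(t·PV) / P = 96,487.0525 / 10,065.0940 = 9.58630 half-year periods.
In years: 9.58630 / 2 = 4.79315 years.

4.793 years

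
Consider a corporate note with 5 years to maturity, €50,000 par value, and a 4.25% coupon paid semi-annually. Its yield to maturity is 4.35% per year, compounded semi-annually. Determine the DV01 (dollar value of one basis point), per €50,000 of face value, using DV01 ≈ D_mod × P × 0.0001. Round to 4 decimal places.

Periodic yield y = 0.02175.
  t   CF        PV=CF/(1+0.02175)^t    t·PV
  1     1,062.50     1,039.8826     1,039.8826
  2     1,062.50     1,017.7466     2,035.4931
  3     1,062.50       996.0818     2,988.2454
  4     1,062.50       974.8782     3,899.5127
  5     1,062.50       954.1259     4,770.6297
  6     1,062.50       933.8155     5,602.8928
  7     1,062.50       913.9373     6,397.5613
  8     1,062.50       894.4823     7,155.8587
  9     1,062.50       875.4415     7,878.9733
  10   51,062.50    41,177.0861   411,770.8606
  Σ                 49,777.4777   453,539.9102
P = 49,777.4777; D_Mac = 9.11135 half-year periods = 4.55567 yrs; D_mod = 4.45870 yrs.
DV01 ≈ 4.45870 × 49,777.4777 × 0.0001 = 22.194270.

€22.1943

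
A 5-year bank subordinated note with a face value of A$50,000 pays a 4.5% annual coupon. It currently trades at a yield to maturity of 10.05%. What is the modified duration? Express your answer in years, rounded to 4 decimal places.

4.1140 years

Periodic yield y = 0.1005. First find Macaulay duration:
  t   CF        PV=CF/(1+0.1005)^t    t·PV
  1     2,250.00     2,044.5252     2,044.5252
  2     2,250.00     1,857.8148     3,715.6297
  3     2,250.00     1,688.1552     5,064.4657
  4     2,250.00     1,533.9893     6,135.9572
  5    52,250.00    32,369.5052   161,847.5258
  Σ                 39,493.9897   178,808.1036
P = 39,493.9897; Macaulay duration = 178,808.1036 / 39,493.9897 = 4.52748 years.
Modified duration = D_Mac / (1 + y) = 4.52748 / 1.1005 = 4.11402 years.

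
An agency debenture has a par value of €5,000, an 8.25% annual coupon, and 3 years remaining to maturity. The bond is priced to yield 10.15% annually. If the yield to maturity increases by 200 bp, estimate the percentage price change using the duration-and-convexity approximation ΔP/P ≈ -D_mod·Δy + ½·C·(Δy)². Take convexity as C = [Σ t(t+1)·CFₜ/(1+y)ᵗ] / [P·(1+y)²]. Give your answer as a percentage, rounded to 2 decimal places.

-4.85%

With y = 0.1015:
  t   CF        PV=CF/(1+0.1015)^t    t·PV        t(t+1)·PV
  1       412.50       374.4893       374.4893         748.9787
  2       412.50       339.9812       679.9625       2,039.8874
  3     5,412.50     4,049.9010    12,149.7029      48,598.8118
  Σ                  4,764.3716    13,204.1547      51,387.6779
P = 4,764.3716; D_Mac = 2.77144 yrs; D_mod = 2.51606 yrs; C = 8.88964.
Duration effect: -2.51606 × (+0.02) = -0.050321
Convexity effect: 0.5 × 8.88964 × (0.02)² = +0.0017779
ΔP/P ≈ -0.050321 + 0.0017779 = -0.048543 = -4.8543%.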